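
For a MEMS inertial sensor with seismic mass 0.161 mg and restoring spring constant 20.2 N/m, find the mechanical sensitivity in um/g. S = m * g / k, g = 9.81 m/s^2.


Step 1: Convert mass: m = 0.161 mg = 1.61e-07 kg
Step 2: S = m * g / k = 1.61e-07 * 9.81 / 20.2
Step 3: S = 7.82e-08 m/g
Step 4: Convert to um/g: S = 0.078 um/g


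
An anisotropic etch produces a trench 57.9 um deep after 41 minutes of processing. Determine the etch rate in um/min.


Step 1: Etch rate = depth / time
Step 2: rate = 57.9 / 41
rate = 1.412 um/min


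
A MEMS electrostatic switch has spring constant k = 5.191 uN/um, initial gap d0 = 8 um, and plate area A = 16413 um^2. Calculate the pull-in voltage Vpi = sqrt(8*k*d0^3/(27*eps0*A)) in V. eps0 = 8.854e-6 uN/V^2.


Step 1: Compute numerator: 8 * k * d0^3 = 8 * 5.191 * 8^3 = 21262.336
Step 2: Compute denominator: 27 * eps0 * A = 27 * 8.854e-6 * 16413 = 3.923659
Step 3: Vpi = sqrt(21262.336 / 3.923659)
Vpi = 73.61 V


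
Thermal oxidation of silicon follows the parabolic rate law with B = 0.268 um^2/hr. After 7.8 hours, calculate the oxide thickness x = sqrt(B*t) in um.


Step 1: Compute B*t = 0.268 * 7.8 = 2.0904
Step 2: x = sqrt(2.0904)
x = 1.446 um


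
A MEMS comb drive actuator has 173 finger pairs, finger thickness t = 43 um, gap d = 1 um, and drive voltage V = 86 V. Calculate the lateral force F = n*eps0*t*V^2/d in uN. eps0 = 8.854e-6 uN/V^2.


Step 1: Parameters: n=173, eps0=8.854e-6 uN/V^2, t=43 um, V=86 V, d=1 um
Step 2: V^2 = 7396
Step 3: F = 173 * 8.854e-6 * 43 * 7396 / 1
F = 487.137 uN


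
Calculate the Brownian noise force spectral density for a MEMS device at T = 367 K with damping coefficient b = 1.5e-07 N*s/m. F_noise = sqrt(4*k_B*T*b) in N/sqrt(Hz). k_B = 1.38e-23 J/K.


Step 1: Compute 4 * k_B * T * b
= 4 * 1.38e-23 * 367 * 1.5e-07
= 3.0388e-27 N^2/Hz
Step 2: F_noise = sqrt(3.0388e-27)
F_noise = 5.51e-14 N/sqrt(Hz)


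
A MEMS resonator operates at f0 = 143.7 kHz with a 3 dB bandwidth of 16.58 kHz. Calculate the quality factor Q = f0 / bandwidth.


Step 1: Q = f0 / bandwidth
Step 2: Q = 143.7 / 16.58
Q = 8.7


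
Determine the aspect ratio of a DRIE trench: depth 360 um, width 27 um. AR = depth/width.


Step 1: AR = depth / width
Step 2: AR = 360 / 27
AR = 13.3


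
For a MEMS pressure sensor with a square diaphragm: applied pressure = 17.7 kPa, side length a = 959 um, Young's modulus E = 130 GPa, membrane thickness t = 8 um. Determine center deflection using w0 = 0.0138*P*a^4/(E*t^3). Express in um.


Step 1: Convert pressure to compatible units (E is in GPa, so P in GPa).
P = 17.7 kPa = 17.7e-6 GPa
Step 2: Compute numerator: 0.0138 * P * a^4.
a^4 = 959^4 = 845813141761
numerator = 0.0138 * 17.7e-6 * 845813141761 = 2.065983e+05
Step 3: Compute denominator: E * t^3 = 130 * 8^3 = 66560
Step 4: w0 = numerator / denominator = 2.065983e+05 / 66560 = 3.1039 um


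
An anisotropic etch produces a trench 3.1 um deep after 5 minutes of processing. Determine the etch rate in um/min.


Step 1: Etch rate = depth / time
Step 2: rate = 3.1 / 5
rate = 0.62 um/min


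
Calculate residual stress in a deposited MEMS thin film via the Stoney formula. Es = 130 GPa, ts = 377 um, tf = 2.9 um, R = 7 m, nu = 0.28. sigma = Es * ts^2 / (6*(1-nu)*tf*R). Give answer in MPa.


Step 1: Compute numerator: Es * ts^2 = 130 * 377^2 = 18476770 (GPa*um^2)
Step 2: Compute denominator (R in um): 6*(1-nu)*tf*R = 6*0.72*2.9*7e6 = 87696000.0 (um^2)
Step 3: sigma (GPa) = 18476770 / 87696000.0 = 2.10691e-01 GPa
Step 4: Convert to MPa (x1000): sigma = 210.7 MPa


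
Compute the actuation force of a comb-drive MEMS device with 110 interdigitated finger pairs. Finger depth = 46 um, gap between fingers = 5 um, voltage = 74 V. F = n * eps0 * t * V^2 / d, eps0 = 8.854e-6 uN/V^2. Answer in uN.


Step 1: Parameters: n=110, eps0=8.854e-6 uN/V^2, t=46 um, V=74 V, d=5 um
Step 2: V^2 = 5476
Step 3: F = 110 * 8.854e-6 * 46 * 5476 / 5
F = 49.066 uN


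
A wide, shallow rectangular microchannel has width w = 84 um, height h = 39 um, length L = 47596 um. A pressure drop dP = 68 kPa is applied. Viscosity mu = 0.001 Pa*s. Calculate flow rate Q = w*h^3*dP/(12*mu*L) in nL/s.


Step 1: Convert all dimensions to SI (meters).
w = 84e-6 m, h = 39e-6 m, L = 47596e-6 m, dP = 68e3 Pa
Step 2: Q = w * h^3 * dP / (12 * mu * L)
Q = 84e-6 * (39e-6)^3 * 68e3 / (12 * 0.001 * 47596e-6) = 5.932399e-10 m^3/s
Step 3: Convert Q from m^3/s to nL/s (1 m^3 = 1e12 nL, so multiply by 1e12).
Q = 593.24 nL/s


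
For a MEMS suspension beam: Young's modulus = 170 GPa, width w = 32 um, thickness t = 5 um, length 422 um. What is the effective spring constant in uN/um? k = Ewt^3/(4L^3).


Step 1: Convert E to consistent units (1 GPa = 1000 uN/um^2).
E = 170 GPa = 170000 uN/um^2
Step 2: Compute t^3 = 5^3 = 125
Step 3: Compute L^3 = 422^3 = 75151448
Step 4: k = 170000 * 32 * 125 / (4 * 75151448)
k = 2.2621 uN/um


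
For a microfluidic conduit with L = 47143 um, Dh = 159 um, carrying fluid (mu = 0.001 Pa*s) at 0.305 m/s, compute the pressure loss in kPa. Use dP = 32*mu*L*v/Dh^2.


Step 1: Convert to SI: L = 47143e-6 m, Dh = 159e-6 m
Step 2: dP = 32 * 0.001 * 47143e-6 * 0.305 / (159e-6)^2
Step 3: dP = 18200.06 Pa
Step 4: Convert to kPa: dP = 18.2 kPa


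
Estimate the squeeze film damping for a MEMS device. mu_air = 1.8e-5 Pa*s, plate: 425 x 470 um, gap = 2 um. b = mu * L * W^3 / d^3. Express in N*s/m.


Step 1: Convert to SI.
L = 425e-6 m, W = 470e-6 m, d = 2e-6 m
Step 2: W^3 = (470e-6)^3 = 1.04e-10 m^3
Step 3: d^3 = (2e-6)^3 = 8.00e-18 m^3
Step 4: b = 1.8e-5 * 425e-6 * 1.04e-10 / 8.00e-18
b = 9.93e-02 N*s/m


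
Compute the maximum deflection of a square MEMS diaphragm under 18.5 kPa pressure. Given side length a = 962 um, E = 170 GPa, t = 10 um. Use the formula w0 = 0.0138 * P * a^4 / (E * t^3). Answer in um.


Step 1: Convert pressure to compatible units (E is in GPa, so P in GPa).
P = 18.5 kPa = 18.5e-6 GPa
Step 2: Compute numerator: 0.0138 * P * a^4.
a^4 = 962^4 = 856446597136
numerator = 0.0138 * 18.5e-6 * 856446597136 = 2.186508e+05
Step 3: Compute denominator: E * t^3 = 170 * 10^3 = 170000
Step 4: w0 = numerator / denominator = 2.186508e+05 / 170000 = 1.2862 um


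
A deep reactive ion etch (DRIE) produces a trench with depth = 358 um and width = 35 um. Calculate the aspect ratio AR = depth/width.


Step 1: AR = depth / width
Step 2: AR = 358 / 35
AR = 10.2


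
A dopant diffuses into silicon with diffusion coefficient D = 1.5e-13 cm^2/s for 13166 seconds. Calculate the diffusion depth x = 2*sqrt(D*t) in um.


Step 1: Compute D*t = 1.5e-13 * 13166 = 1.9749e-09 cm^2
Step 2: sqrt(D*t) = 4.444e-05 cm
Step 3: x = 2 * 4.444e-05 cm = 8.888e-05 cm
Step 4: Convert to um (1 cm = 1e4 um): x = 0.889 um


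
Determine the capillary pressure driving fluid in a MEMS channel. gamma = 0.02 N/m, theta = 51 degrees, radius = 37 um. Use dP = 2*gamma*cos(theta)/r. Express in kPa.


Step 1: cos(51 deg) = 0.6293
Step 2: Convert r to m: r = 37e-6 m
Step 3: dP = 2 * 0.02 * 0.6293 / 37e-6 = 680.3 Pa
Step 4: Convert Pa to kPa (divide by 1000).
dP = 0.68 kPa


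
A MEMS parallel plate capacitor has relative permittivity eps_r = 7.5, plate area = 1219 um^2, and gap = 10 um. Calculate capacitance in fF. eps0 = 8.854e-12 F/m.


Step 1: Convert area to m^2: A = 1219e-12 m^2
Step 2: Convert gap to m: d = 10e-6 m
Step 3: C = eps0 * eps_r * A / d
C = 8.854e-12 * 7.5 * 1219e-12 / 10e-6
Step 4: Convert to fF (multiply by 1e15).
C = 8.09 fF


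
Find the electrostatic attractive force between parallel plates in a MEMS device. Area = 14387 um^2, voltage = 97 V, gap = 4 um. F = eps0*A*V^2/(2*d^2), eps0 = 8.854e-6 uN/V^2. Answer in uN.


Step 1: Identify parameters.
eps0 = 8.854e-6 uN/V^2, A = 14387 um^2, V = 97 V, d = 4 um
Step 2: Compute V^2 = 97^2 = 9409
Step 3: Compute d^2 = 4^2 = 16
Step 4: F = 0.5 * 8.854e-6 * 14387 * 9409 / 16
F = 37.454 uN


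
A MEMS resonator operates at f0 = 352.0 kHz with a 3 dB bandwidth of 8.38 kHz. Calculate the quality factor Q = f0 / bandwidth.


Step 1: Q = f0 / bandwidth
Step 2: Q = 352.0 / 8.38
Q = 42.0


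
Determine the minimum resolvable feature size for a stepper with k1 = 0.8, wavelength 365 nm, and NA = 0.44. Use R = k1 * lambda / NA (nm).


Step 1: Identify values: k1 = 0.8, lambda = 365 nm, NA = 0.44
Step 2: R = k1 * lambda / NA
R = 0.8 * 365 / 0.44
R = 663.6 nm


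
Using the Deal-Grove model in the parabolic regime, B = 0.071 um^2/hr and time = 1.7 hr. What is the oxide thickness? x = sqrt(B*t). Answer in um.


Step 1: Compute B*t = 0.071 * 1.7 = 0.1207
Step 2: x = sqrt(0.1207)
x = 0.347 um


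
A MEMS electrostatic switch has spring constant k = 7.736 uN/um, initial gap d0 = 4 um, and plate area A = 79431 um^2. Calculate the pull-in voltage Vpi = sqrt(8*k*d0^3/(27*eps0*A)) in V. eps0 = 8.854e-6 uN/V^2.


Step 1: Compute numerator: 8 * k * d0^3 = 8 * 7.736 * 4^3 = 3960.832
Step 2: Compute denominator: 27 * eps0 * A = 27 * 8.854e-6 * 79431 = 18.988616
Step 3: Vpi = sqrt(3960.832 / 18.988616)
Vpi = 14.44 V


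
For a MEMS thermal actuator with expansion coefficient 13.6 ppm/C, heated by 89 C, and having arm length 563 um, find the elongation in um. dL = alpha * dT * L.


Step 1: Convert CTE: alpha = 13.6 ppm/C = 13.6e-6 /C
Step 2: dL = 13.6e-6 * 89 * 563
dL = 0.6815 um


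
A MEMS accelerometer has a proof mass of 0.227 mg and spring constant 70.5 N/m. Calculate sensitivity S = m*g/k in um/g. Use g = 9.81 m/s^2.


Step 1: Convert mass: m = 0.227 mg = 2.27e-07 kg
Step 2: S = m * g / k = 2.27e-07 * 9.81 / 70.5
Step 3: S = 3.16e-08 m/g
Step 4: Convert to um/g: S = 0.032 um/g


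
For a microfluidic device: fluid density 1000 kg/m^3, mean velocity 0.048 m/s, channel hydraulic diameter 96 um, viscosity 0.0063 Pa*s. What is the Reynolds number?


Step 1: Convert Dh to meters: Dh = 96e-6 m
Step 2: Re = rho * v * Dh / mu
Re = 1000 * 0.048 * 96e-6 / 0.0063
Re = 0.731


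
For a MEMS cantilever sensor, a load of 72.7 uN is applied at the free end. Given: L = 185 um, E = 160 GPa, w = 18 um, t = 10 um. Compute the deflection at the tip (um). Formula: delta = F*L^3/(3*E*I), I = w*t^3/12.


Step 1: Calculate the second moment of area.
I = w * t^3 / 12 = 18 * 10^3 / 12 = 1500.0 um^4
Step 2: Convert E to consistent units (1 GPa = 1000 uN/um^2).
E = 160 GPa = 160000 uN/um^2
Step 3: Calculate tip deflection.
delta = F * L^3 / (3 * E * I)
delta = 72.7 * 185^3 / (3 * 160000 * 1500.0)
delta = 0.6393 um


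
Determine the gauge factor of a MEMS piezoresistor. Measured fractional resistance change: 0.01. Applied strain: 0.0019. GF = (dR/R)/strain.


Step 1: Identify values.
dR/R = 0.01, strain = 0.0019
Step 2: GF = (dR/R) / strain = 0.01 / 0.0019
GF = 5.3


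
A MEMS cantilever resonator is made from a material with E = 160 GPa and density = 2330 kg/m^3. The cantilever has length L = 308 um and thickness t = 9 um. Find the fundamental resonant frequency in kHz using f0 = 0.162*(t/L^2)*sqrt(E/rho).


Step 1: Convert units to SI.
t_SI = 9e-6 m, L_SI = 308e-6 m
Step 2: Calculate sqrt(E/rho).
sqrt(160e9 / 2330) = 8286.71 m/s
Step 3: Compute f0.
f0 = 0.162 * 9e-6 / (308e-6)^2 * 8286.71 = 127361.5 Hz = 127.36 kHz


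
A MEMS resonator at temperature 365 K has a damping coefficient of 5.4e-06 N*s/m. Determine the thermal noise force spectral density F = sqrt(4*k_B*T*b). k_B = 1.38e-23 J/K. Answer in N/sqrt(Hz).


Step 1: Compute 4 * k_B * T * b
= 4 * 1.38e-23 * 365 * 5.4e-06
= 1.0880e-25 N^2/Hz
Step 2: F_noise = sqrt(1.0880e-25)
F_noise = 3.30e-13 N/sqrt(Hz)


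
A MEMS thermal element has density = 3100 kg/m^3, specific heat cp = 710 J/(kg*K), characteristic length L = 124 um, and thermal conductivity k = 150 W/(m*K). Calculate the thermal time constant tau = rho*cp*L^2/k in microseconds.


Step 1: Convert L to m: L = 124e-6 m
Step 2: L^2 = (124e-6)^2 = 1.5376e-08 m^2
Step 3: tau = 3100 * 710 * 1.5376e-08 / 150 = 2.2561717e-04 s
Step 4: Convert to microseconds (multiply by 1e6).
tau = 225.617 us


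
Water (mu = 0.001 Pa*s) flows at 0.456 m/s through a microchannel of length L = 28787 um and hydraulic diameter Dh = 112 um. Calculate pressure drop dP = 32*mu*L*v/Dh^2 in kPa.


Step 1: Convert to SI: L = 28787e-6 m, Dh = 112e-6 m
Step 2: dP = 32 * 0.001 * 28787e-6 * 0.456 / (112e-6)^2
Step 3: dP = 33486.92 Pa
Step 4: Convert to kPa: dP = 33.49 kPa


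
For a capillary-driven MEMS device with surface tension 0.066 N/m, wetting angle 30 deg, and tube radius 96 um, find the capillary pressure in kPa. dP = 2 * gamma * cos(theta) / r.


Step 1: cos(30 deg) = 0.866
Step 2: Convert r to m: r = 96e-6 m
Step 3: dP = 2 * 0.066 * 0.866 / 96e-6 = 1190.8 Pa
Step 4: Convert Pa to kPa (divide by 1000).
dP = 1.19 kPa


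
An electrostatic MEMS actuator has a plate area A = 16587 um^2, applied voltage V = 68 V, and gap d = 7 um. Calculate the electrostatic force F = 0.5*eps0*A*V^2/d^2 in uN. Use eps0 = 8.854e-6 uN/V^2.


Step 1: Identify parameters.
eps0 = 8.854e-6 uN/V^2, A = 16587 um^2, V = 68 V, d = 7 um
Step 2: Compute V^2 = 68^2 = 4624
Step 3: Compute d^2 = 7^2 = 49
Step 4: F = 0.5 * 8.854e-6 * 16587 * 4624 / 49
F = 6.929 uN


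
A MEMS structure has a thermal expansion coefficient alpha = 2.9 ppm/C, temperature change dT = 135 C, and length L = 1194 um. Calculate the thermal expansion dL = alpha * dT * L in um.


Step 1: Convert CTE: alpha = 2.9 ppm/C = 2.9e-6 /C
Step 2: dL = 2.9e-6 * 135 * 1194
dL = 0.4675 um


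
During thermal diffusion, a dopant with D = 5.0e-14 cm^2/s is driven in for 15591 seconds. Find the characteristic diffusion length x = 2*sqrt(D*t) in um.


Step 1: Compute D*t = 5.0e-14 * 15591 = 7.7955e-10 cm^2
Step 2: sqrt(D*t) = 2.792e-05 cm
Step 3: x = 2 * 2.792e-05 cm = 5.584e-05 cm
Step 4: Convert to um (1 cm = 1e4 um): x = 0.558 um


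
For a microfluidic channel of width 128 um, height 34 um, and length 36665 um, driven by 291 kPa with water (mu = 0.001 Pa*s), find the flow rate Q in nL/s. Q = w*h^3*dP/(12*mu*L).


Step 1: Convert all dimensions to SI (meters).
w = 128e-6 m, h = 34e-6 m, L = 36665e-6 m, dP = 291e3 Pa
Step 2: Q = w * h^3 * dP / (12 * mu * L)
Q = 128e-6 * (34e-6)^3 * 291e3 / (12 * 0.001 * 36665e-6) = 3.3274135e-09 m^3/s
Step 3: Convert Q from m^3/s to nL/s (1 m^3 = 1e12 nL, so multiply by 1e12).
Q = 3327.414 nL/s


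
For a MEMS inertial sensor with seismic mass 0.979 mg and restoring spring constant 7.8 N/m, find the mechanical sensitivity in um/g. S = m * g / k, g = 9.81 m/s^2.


Step 1: Convert mass: m = 0.979 mg = 9.79e-07 kg
Step 2: S = m * g / k = 9.79e-07 * 9.81 / 7.8
Step 3: S = 1.23e-06 m/g
Step 4: Convert to um/g: S = 1.231 um/g


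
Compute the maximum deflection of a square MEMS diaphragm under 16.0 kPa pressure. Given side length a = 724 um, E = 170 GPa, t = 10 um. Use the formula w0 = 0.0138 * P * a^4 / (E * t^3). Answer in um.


Step 1: Convert pressure to compatible units (E is in GPa, so P in GPa).
P = 16.0 kPa = 16.0e-6 GPa
Step 2: Compute numerator: 0.0138 * P * a^4.
a^4 = 724^4 = 274760478976
numerator = 0.0138 * 16.0e-6 * 274760478976 = 6.06671e+04
Step 3: Compute denominator: E * t^3 = 170 * 10^3 = 170000
Step 4: w0 = numerator / denominator = 6.06671e+04 / 170000 = 0.3569 um


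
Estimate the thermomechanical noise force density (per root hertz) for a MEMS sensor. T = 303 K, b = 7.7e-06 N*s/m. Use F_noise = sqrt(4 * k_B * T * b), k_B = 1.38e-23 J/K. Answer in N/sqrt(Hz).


Step 1: Compute 4 * k_B * T * b
= 4 * 1.38e-23 * 303 * 7.7e-06
= 1.2879e-25 N^2/Hz
Step 2: F_noise = sqrt(1.2879e-25)
F_noise = 3.59e-13 N/sqrt(Hz)


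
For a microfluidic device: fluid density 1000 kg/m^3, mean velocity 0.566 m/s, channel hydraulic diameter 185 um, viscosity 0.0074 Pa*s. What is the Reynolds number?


Step 1: Convert Dh to meters: Dh = 185e-6 m
Step 2: Re = rho * v * Dh / mu
Re = 1000 * 0.566 * 185e-6 / 0.0074
Re = 14.15


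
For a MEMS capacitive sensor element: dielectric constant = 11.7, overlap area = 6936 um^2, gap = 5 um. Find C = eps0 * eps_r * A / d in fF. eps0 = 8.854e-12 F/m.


Step 1: Convert area to m^2: A = 6936e-12 m^2
Step 2: Convert gap to m: d = 5e-6 m
Step 3: C = eps0 * eps_r * A / d
C = 8.854e-12 * 11.7 * 6936e-12 / 5e-6
Step 4: Convert to fF (multiply by 1e15).
C = 143.7 fF


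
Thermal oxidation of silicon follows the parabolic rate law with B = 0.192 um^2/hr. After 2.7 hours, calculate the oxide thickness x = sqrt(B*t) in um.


Step 1: Compute B*t = 0.192 * 2.7 = 0.5184
Step 2: x = sqrt(0.5184)
x = 0.72 um


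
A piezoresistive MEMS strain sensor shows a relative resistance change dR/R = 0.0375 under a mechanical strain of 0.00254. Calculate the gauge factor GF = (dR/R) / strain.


Step 1: Identify values.
dR/R = 0.0375, strain = 0.00254
Step 2: GF = (dR/R) / strain = 0.0375 / 0.00254
GF = 14.8


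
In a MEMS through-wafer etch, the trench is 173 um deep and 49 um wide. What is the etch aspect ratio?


Step 1: AR = depth / width
Step 2: AR = 173 / 49
AR = 3.5


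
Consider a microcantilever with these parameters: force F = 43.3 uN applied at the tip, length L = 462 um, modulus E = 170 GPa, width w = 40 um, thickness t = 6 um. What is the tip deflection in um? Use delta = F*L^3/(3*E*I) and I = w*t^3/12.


Step 1: Calculate the second moment of area.
I = w * t^3 / 12 = 40 * 6^3 / 12 = 720.0 um^4
Step 2: Convert E to consistent units (1 GPa = 1000 uN/um^2).
E = 170 GPa = 170000 uN/um^2
Step 3: Calculate tip deflection.
delta = F * L^3 / (3 * E * I)
delta = 43.3 * 462^3 / (3 * 170000 * 720.0)
delta = 11.6282 um


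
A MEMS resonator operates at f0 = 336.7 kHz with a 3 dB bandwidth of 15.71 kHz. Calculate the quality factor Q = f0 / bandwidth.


Step 1: Q = f0 / bandwidth
Step 2: Q = 336.7 / 15.71
Q = 21.4


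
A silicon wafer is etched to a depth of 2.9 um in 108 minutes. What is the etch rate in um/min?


Step 1: Etch rate = depth / time
Step 2: rate = 2.9 / 108
rate = 0.027 um/min


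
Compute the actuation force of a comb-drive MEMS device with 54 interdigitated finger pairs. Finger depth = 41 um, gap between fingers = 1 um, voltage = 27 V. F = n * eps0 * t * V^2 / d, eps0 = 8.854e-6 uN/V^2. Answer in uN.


Step 1: Parameters: n=54, eps0=8.854e-6 uN/V^2, t=41 um, V=27 V, d=1 um
Step 2: V^2 = 729
Step 3: F = 54 * 8.854e-6 * 41 * 729 / 1
F = 14.29 uN


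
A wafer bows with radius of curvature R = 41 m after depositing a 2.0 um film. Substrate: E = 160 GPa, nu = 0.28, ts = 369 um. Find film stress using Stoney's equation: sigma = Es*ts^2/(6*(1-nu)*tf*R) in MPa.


Step 1: Compute numerator: Es * ts^2 = 160 * 369^2 = 21785760 (GPa*um^2)
Step 2: Compute denominator (R in um): 6*(1-nu)*tf*R = 6*0.72*2.0*41e6 = 354240000.0 (um^2)
Step 3: sigma (GPa) = 21785760 / 354240000.0 = 6.15e-02 GPa
Step 4: Convert to MPa (x1000): sigma = 61.5 MPa


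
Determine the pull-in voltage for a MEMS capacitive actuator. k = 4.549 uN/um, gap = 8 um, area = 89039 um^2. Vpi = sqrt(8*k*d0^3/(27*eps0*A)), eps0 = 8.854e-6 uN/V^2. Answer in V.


Step 1: Compute numerator: 8 * k * d0^3 = 8 * 4.549 * 8^3 = 18632.704
Step 2: Compute denominator: 27 * eps0 * A = 27 * 8.854e-6 * 89039 = 21.285485
Step 3: Vpi = sqrt(18632.704 / 21.285485)
Vpi = 29.59 V


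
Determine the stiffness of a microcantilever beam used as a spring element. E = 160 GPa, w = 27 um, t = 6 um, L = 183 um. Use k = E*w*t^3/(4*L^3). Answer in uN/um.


Step 1: Convert E to consistent units (1 GPa = 1000 uN/um^2).
E = 160 GPa = 160000 uN/um^2
Step 2: Compute t^3 = 6^3 = 216
Step 3: Compute L^3 = 183^3 = 6128487
Step 4: k = 160000 * 27 * 216 / (4 * 6128487)
k = 38.0649 uN/um


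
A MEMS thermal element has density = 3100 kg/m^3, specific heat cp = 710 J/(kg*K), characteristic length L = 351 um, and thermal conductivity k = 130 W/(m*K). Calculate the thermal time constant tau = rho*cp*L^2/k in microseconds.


Step 1: Convert L to m: L = 351e-6 m
Step 2: L^2 = (351e-6)^2 = 1.23201e-07 m^2
Step 3: tau = 3100 * 710 * 1.23201e-07 / 130 = 2.0858877e-03 s
Step 4: Convert to microseconds (multiply by 1e6).
tau = 2085.888 us


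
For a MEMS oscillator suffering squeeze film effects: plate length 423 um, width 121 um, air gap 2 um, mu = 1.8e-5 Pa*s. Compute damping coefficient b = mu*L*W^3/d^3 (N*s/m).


Step 1: Convert to SI.
L = 423e-6 m, W = 121e-6 m, d = 2e-6 m
Step 2: W^3 = (121e-6)^3 = 1.77e-12 m^3
Step 3: d^3 = (2e-6)^3 = 8.00e-18 m^3
Step 4: b = 1.8e-5 * 423e-6 * 1.77e-12 / 8.00e-18
b = 1.69e-03 N*s/m


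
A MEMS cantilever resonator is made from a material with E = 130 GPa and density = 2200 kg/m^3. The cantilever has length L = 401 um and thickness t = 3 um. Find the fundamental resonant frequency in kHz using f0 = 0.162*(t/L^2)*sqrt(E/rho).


Step 1: Convert units to SI.
t_SI = 3e-6 m, L_SI = 401e-6 m
Step 2: Calculate sqrt(E/rho).
sqrt(130e9 / 2200) = 7687.06 m/s
Step 3: Compute f0.
f0 = 0.162 * 3e-6 / (401e-6)^2 * 7687.06 = 23233.1 Hz = 23.23 kHz


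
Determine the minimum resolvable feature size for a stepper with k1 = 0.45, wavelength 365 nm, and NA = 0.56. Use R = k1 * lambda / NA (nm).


Step 1: Identify values: k1 = 0.45, lambda = 365 nm, NA = 0.56
Step 2: R = k1 * lambda / NA
R = 0.45 * 365 / 0.56
R = 293.3 nm


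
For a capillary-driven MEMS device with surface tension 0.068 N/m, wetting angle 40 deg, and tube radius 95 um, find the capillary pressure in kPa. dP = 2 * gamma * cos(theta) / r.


Step 1: cos(40 deg) = 0.766
Step 2: Convert r to m: r = 95e-6 m
Step 3: dP = 2 * 0.068 * 0.766 / 95e-6 = 1096.6 Pa
Step 4: Convert Pa to kPa (divide by 1000).
dP = 1.1 kPa


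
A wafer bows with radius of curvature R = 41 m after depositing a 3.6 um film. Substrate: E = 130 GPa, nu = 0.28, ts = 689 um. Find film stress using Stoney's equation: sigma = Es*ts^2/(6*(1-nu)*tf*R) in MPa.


Step 1: Compute numerator: Es * ts^2 = 130 * 689^2 = 61713730 (GPa*um^2)
Step 2: Compute denominator (R in um): 6*(1-nu)*tf*R = 6*0.72*3.6*41e6 = 637632000.0 (um^2)
Step 3: sigma (GPa) = 61713730 / 637632000.0 = 9.6786e-02 GPa
Step 4: Convert to MPa (x1000): sigma = 96.8 MPa


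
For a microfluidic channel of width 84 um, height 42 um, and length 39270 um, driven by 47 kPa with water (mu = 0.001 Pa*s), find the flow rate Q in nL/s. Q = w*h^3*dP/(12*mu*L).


Step 1: Convert all dimensions to SI (meters).
w = 84e-6 m, h = 42e-6 m, L = 39270e-6 m, dP = 47e3 Pa
Step 2: Q = w * h^3 * dP / (12 * mu * L)
Q = 84e-6 * (42e-6)^3 * 47e3 / (12 * 0.001 * 39270e-6) = 6.207016e-10 m^3/s
Step 3: Convert Q from m^3/s to nL/s (1 m^3 = 1e12 nL, so multiply by 1e12).
Q = 620.702 nL/s


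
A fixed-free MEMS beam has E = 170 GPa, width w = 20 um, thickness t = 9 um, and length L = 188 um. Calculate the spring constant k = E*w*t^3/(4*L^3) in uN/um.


Step 1: Convert E to consistent units (1 GPa = 1000 uN/um^2).
E = 170 GPa = 170000 uN/um^2
Step 2: Compute t^3 = 9^3 = 729
Step 3: Compute L^3 = 188^3 = 6644672
Step 4: k = 170000 * 20 * 729 / (4 * 6644672)
k = 93.2552 uN/um


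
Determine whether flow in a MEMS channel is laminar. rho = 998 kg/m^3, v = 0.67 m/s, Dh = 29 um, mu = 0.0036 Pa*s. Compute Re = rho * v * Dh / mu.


Step 1: Convert Dh to meters: Dh = 29e-6 m
Step 2: Re = rho * v * Dh / mu
Re = 998 * 0.67 * 29e-6 / 0.0036
Re = 5.386
Since Re = 5.386 is below ~2300, the flow is laminar.


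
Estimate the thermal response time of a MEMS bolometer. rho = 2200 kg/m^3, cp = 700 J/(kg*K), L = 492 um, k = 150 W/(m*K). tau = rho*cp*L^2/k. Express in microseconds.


Step 1: Convert L to m: L = 492e-6 m
Step 2: L^2 = (492e-6)^2 = 2.42064e-07 m^2
Step 3: tau = 2200 * 700 * 2.42064e-07 / 150 = 2.4851904e-03 s
Step 4: Convert to microseconds (multiply by 1e6).
tau = 2485.19 us


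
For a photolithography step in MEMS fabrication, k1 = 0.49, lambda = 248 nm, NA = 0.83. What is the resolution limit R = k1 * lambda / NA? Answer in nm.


Step 1: Identify values: k1 = 0.49, lambda = 248 nm, NA = 0.83
Step 2: R = k1 * lambda / NA
R = 0.49 * 248 / 0.83
R = 146.4 nm


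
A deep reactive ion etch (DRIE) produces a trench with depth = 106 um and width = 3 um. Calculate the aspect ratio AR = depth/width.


Step 1: AR = depth / width
Step 2: AR = 106 / 3
AR = 35.3


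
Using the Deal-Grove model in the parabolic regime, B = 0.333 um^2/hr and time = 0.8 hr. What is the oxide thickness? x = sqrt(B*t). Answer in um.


Step 1: Compute B*t = 0.333 * 0.8 = 0.2664
Step 2: x = sqrt(0.2664)
x = 0.516 um


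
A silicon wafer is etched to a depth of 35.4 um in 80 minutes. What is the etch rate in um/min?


Step 1: Etch rate = depth / time
Step 2: rate = 35.4 / 80
rate = 0.443 um/min


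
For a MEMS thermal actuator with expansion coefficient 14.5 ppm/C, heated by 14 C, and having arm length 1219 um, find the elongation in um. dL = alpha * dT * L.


Step 1: Convert CTE: alpha = 14.5 ppm/C = 14.5e-6 /C
Step 2: dL = 14.5e-6 * 14 * 1219
dL = 0.2475 um


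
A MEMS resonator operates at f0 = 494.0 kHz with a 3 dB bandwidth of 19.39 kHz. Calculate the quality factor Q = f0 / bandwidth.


Step 1: Q = f0 / bandwidth
Step 2: Q = 494.0 / 19.39
Q = 25.5


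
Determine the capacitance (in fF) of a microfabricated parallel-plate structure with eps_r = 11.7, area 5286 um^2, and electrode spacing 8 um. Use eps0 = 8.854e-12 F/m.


Step 1: Convert area to m^2: A = 5286e-12 m^2
Step 2: Convert gap to m: d = 8e-6 m
Step 3: C = eps0 * eps_r * A / d
C = 8.854e-12 * 11.7 * 5286e-12 / 8e-6
Step 4: Convert to fF (multiply by 1e15).
C = 68.45 fF


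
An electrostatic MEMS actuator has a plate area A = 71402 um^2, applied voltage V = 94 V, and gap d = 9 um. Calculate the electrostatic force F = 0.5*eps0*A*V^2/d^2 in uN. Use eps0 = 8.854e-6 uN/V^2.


Step 1: Identify parameters.
eps0 = 8.854e-6 uN/V^2, A = 71402 um^2, V = 94 V, d = 9 um
Step 2: Compute V^2 = 94^2 = 8836
Step 3: Compute d^2 = 9^2 = 81
Step 4: F = 0.5 * 8.854e-6 * 71402 * 8836 / 81
F = 34.482 uN


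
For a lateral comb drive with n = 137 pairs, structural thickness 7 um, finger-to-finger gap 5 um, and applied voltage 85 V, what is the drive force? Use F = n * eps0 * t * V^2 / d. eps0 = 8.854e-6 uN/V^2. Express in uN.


Step 1: Parameters: n=137, eps0=8.854e-6 uN/V^2, t=7 um, V=85 V, d=5 um
Step 2: V^2 = 7225
Step 3: F = 137 * 8.854e-6 * 7 * 7225 / 5
F = 12.269 uN


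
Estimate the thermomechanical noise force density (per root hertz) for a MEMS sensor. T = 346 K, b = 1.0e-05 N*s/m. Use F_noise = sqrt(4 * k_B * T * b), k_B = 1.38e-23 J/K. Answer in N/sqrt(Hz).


Step 1: Compute 4 * k_B * T * b
= 4 * 1.38e-23 * 346 * 1.0e-05
= 1.9099e-25 N^2/Hz
Step 2: F_noise = sqrt(1.9099e-25)
F_noise = 4.37e-13 N/sqrt(Hz)


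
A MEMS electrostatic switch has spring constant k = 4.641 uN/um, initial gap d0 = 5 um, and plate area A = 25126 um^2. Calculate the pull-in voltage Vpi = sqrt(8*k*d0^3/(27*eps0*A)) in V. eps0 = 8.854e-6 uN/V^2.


Step 1: Compute numerator: 8 * k * d0^3 = 8 * 4.641 * 5^3 = 4641.0
Step 2: Compute denominator: 27 * eps0 * A = 27 * 8.854e-6 * 25126 = 6.006571
Step 3: Vpi = sqrt(4641.0 / 6.006571)
Vpi = 27.8 V


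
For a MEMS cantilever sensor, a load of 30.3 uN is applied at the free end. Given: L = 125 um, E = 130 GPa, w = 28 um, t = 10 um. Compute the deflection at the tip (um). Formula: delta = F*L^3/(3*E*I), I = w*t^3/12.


Step 1: Calculate the second moment of area.
I = w * t^3 / 12 = 28 * 10^3 / 12 = 2333.3333 um^4
Step 2: Convert E to consistent units (1 GPa = 1000 uN/um^2).
E = 130 GPa = 130000 uN/um^2
Step 3: Calculate tip deflection.
delta = F * L^3 / (3 * E * I)
delta = 30.3 * 125^3 / (3 * 130000 * 2333.3333)
delta = 0.065 um


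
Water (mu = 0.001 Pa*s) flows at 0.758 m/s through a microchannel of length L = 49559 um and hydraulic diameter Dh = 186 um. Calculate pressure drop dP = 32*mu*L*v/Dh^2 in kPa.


Step 1: Convert to SI: L = 49559e-6 m, Dh = 186e-6 m
Step 2: dP = 32 * 0.001 * 49559e-6 * 0.758 / (186e-6)^2
Step 3: dP = 34746.88 Pa
Step 4: Convert to kPa: dP = 34.75 kPa


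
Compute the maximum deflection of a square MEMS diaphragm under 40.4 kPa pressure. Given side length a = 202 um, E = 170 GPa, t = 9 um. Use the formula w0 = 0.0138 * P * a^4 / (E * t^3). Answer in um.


Step 1: Convert pressure to compatible units (E is in GPa, so P in GPa).
P = 40.4 kPa = 40.4e-6 GPa
Step 2: Compute numerator: 0.0138 * P * a^4.
a^4 = 202^4 = 1664966416
numerator = 0.0138 * 40.4e-6 * 1664966416 = 9.283e+02
Step 3: Compute denominator: E * t^3 = 170 * 9^3 = 123930
Step 4: w0 = numerator / denominator = 9.283e+02 / 123930 = 0.0075 um


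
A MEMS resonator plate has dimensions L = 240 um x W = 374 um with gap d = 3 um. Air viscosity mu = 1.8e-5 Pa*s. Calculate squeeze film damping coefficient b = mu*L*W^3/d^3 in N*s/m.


Step 1: Convert to SI.
L = 240e-6 m, W = 374e-6 m, d = 3e-6 m
Step 2: W^3 = (374e-6)^3 = 5.23e-11 m^3
Step 3: d^3 = (3e-6)^3 = 2.70e-17 m^3
Step 4: b = 1.8e-5 * 240e-6 * 5.23e-11 / 2.70e-17
b = 8.37e-03 N*s/m


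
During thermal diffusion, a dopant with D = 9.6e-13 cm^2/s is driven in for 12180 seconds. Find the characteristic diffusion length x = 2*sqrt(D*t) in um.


Step 1: Compute D*t = 9.6e-13 * 12180 = 1.16928e-08 cm^2
Step 2: sqrt(D*t) = 1.08133e-04 cm
Step 3: x = 2 * 1.08133e-04 cm = 2.16266e-04 cm
Step 4: Convert to um (1 cm = 1e4 um): x = 2.163 um


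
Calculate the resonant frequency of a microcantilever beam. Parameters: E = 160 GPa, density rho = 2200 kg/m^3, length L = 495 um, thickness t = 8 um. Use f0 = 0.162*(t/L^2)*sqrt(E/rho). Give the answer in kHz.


Step 1: Convert units to SI.
t_SI = 8e-6 m, L_SI = 495e-6 m
Step 2: Calculate sqrt(E/rho).
sqrt(160e9 / 2200) = 8528.03 m/s
Step 3: Compute f0.
f0 = 0.162 * 8e-6 / (495e-6)^2 * 8528.03 = 45106.9 Hz = 45.11 kHz


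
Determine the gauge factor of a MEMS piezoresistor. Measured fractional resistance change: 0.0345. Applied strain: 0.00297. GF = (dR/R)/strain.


Step 1: Identify values.
dR/R = 0.0345, strain = 0.00297
Step 2: GF = (dR/R) / strain = 0.0345 / 0.00297
GF = 11.6


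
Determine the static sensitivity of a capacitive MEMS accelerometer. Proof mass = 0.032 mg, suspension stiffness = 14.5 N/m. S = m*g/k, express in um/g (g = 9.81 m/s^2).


Step 1: Convert mass: m = 0.032 mg = 3.20e-08 kg
Step 2: S = m * g / k = 3.20e-08 * 9.81 / 14.5
Step 3: S = 2.16e-08 m/g
Step 4: Convert to um/g: S = 0.022 um/g


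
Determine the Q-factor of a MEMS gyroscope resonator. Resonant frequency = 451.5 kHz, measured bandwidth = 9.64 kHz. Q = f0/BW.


Step 1: Q = f0 / bandwidth
Step 2: Q = 451.5 / 9.64
Q = 46.8


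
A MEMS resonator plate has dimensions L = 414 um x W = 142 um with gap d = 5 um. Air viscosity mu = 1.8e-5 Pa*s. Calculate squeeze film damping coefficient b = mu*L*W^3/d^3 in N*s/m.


Step 1: Convert to SI.
L = 414e-6 m, W = 142e-6 m, d = 5e-6 m
Step 2: W^3 = (142e-6)^3 = 2.86e-12 m^3
Step 3: d^3 = (5e-6)^3 = 1.25e-16 m^3
Step 4: b = 1.8e-5 * 414e-6 * 2.86e-12 / 1.25e-16
b = 1.71e-04 N*s/m


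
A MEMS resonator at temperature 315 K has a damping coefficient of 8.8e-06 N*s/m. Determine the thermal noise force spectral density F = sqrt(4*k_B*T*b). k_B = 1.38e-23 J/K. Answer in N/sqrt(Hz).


Step 1: Compute 4 * k_B * T * b
= 4 * 1.38e-23 * 315 * 8.8e-06
= 1.5301e-25 N^2/Hz
Step 2: F_noise = sqrt(1.5301e-25)
F_noise = 3.91e-13 N/sqrt(Hz)


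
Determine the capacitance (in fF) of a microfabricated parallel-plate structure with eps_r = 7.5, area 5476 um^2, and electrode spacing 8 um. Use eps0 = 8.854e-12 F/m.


Step 1: Convert area to m^2: A = 5476e-12 m^2
Step 2: Convert gap to m: d = 8e-6 m
Step 3: C = eps0 * eps_r * A / d
C = 8.854e-12 * 7.5 * 5476e-12 / 8e-6
Step 4: Convert to fF (multiply by 1e15).
C = 45.45 fF


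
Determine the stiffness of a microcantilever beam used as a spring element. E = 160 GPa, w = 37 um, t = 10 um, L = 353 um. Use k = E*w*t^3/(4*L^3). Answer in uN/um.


Step 1: Convert E to consistent units (1 GPa = 1000 uN/um^2).
E = 160 GPa = 160000 uN/um^2
Step 2: Compute t^3 = 10^3 = 1000
Step 3: Compute L^3 = 353^3 = 43986977
Step 4: k = 160000 * 37 * 1000 / (4 * 43986977)
k = 33.6463 uN/um


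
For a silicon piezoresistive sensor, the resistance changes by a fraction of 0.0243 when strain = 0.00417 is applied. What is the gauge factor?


Step 1: Identify values.
dR/R = 0.0243, strain = 0.00417
Step 2: GF = (dR/R) / strain = 0.0243 / 0.00417
GF = 5.8


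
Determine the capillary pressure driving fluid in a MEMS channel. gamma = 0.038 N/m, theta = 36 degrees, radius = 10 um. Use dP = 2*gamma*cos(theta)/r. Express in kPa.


Step 1: cos(36 deg) = 0.809
Step 2: Convert r to m: r = 10e-6 m
Step 3: dP = 2 * 0.038 * 0.809 / 10e-6 = 6148.4 Pa
Step 4: Convert Pa to kPa (divide by 1000).
dP = 6.15 kPa


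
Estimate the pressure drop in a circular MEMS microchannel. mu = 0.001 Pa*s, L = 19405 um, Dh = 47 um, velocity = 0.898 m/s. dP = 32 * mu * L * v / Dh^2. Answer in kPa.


Step 1: Convert to SI: L = 19405e-6 m, Dh = 47e-6 m
Step 2: dP = 32 * 0.001 * 19405e-6 * 0.898 / (47e-6)^2
Step 3: dP = 252431.91 Pa
Step 4: Convert to kPa: dP = 252.43 kPa


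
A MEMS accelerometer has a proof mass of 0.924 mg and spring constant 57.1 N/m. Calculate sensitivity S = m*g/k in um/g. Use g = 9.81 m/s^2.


Step 1: Convert mass: m = 0.924 mg = 9.24e-07 kg
Step 2: S = m * g / k = 9.24e-07 * 9.81 / 57.1
Step 3: S = 1.59e-07 m/g
Step 4: Convert to um/g: S = 0.159 um/g


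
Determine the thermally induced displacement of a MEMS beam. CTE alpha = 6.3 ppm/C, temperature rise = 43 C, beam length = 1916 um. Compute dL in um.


Step 1: Convert CTE: alpha = 6.3 ppm/C = 6.3e-6 /C
Step 2: dL = 6.3e-6 * 43 * 1916
dL = 0.519 um


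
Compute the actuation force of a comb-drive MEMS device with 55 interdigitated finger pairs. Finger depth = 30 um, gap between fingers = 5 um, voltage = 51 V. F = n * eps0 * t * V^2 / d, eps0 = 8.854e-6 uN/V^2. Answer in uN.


Step 1: Parameters: n=55, eps0=8.854e-6 uN/V^2, t=30 um, V=51 V, d=5 um
Step 2: V^2 = 2601
Step 3: F = 55 * 8.854e-6 * 30 * 2601 / 5
F = 7.6 uN


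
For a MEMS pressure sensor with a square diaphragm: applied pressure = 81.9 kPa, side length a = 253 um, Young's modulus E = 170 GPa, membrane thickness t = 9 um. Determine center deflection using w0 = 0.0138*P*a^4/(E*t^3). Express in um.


Step 1: Convert pressure to compatible units (E is in GPa, so P in GPa).
P = 81.9 kPa = 81.9e-6 GPa
Step 2: Compute numerator: 0.0138 * P * a^4.
a^4 = 253^4 = 4097152081
numerator = 0.0138 * 81.9e-6 * 4097152081 = 4.6307e+03
Step 3: Compute denominator: E * t^3 = 170 * 9^3 = 123930
Step 4: w0 = numerator / denominator = 4.6307e+03 / 123930 = 0.0374 um


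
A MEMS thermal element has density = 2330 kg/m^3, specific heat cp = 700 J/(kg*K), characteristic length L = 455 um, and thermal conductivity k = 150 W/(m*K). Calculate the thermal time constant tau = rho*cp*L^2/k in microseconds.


Step 1: Convert L to m: L = 455e-6 m
Step 2: L^2 = (455e-6)^2 = 2.07025e-07 m^2
Step 3: tau = 2330 * 700 * 2.07025e-07 / 150 = 2.25105183e-03 s
Step 4: Convert to microseconds (multiply by 1e6).
tau = 2251.052 us


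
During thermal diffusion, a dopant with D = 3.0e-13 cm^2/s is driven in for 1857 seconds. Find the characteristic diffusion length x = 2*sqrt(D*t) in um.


Step 1: Compute D*t = 3.0e-13 * 1857 = 5.571e-10 cm^2
Step 2: sqrt(D*t) = 2.3603e-05 cm
Step 3: x = 2 * 2.3603e-05 cm = 4.7206e-05 cm
Step 4: Convert to um (1 cm = 1e4 um): x = 0.472 um


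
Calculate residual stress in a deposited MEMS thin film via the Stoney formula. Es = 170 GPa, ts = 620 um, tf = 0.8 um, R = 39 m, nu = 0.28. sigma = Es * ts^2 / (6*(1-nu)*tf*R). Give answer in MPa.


Step 1: Compute numerator: Es * ts^2 = 170 * 620^2 = 65348000 (GPa*um^2)
Step 2: Compute denominator (R in um): 6*(1-nu)*tf*R = 6*0.72*0.8*39e6 = 134784000.0 (um^2)
Step 3: sigma (GPa) = 65348000 / 134784000.0 = 4.84835e-01 GPa
Step 4: Convert to MPa (x1000): sigma = 484.8 MPa


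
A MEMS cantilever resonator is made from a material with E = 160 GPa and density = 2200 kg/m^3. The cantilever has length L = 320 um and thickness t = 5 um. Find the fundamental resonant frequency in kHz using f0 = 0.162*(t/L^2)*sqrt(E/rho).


Step 1: Convert units to SI.
t_SI = 5e-6 m, L_SI = 320e-6 m
Step 2: Calculate sqrt(E/rho).
sqrt(160e9 / 2200) = 8528.03 m/s
Step 3: Compute f0.
f0 = 0.162 * 5e-6 / (320e-6)^2 * 8528.03 = 67458.0 Hz = 67.46 kHz


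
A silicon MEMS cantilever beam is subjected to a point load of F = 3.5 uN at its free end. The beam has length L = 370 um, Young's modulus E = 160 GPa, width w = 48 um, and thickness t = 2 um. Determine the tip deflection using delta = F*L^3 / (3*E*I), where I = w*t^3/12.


Step 1: Calculate the second moment of area.
I = w * t^3 / 12 = 48 * 2^3 / 12 = 32.0 um^4
Step 2: Convert E to consistent units (1 GPa = 1000 uN/um^2).
E = 160 GPa = 160000 uN/um^2
Step 3: Calculate tip deflection.
delta = F * L^3 / (3 * E * I)
delta = 3.5 * 370^3 / (3 * 160000 * 32.0)
delta = 11.542 um


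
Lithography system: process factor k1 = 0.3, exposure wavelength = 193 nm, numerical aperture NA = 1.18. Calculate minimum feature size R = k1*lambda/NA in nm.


Step 1: Identify values: k1 = 0.3, lambda = 193 nm, NA = 1.18
Step 2: R = k1 * lambda / NA
R = 0.3 * 193 / 1.18
R = 49.1 nm


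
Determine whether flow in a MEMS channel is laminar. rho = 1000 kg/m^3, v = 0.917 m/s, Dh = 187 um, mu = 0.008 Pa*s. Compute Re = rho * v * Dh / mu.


Step 1: Convert Dh to meters: Dh = 187e-6 m
Step 2: Re = rho * v * Dh / mu
Re = 1000 * 0.917 * 187e-6 / 0.008
Re = 21.435
Since Re = 21.435 is below ~2300, the flow is laminar.


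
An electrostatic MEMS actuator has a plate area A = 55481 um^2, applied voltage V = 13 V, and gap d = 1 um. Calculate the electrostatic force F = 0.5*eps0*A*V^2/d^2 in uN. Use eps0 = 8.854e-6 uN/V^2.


Step 1: Identify parameters.
eps0 = 8.854e-6 uN/V^2, A = 55481 um^2, V = 13 V, d = 1 um
Step 2: Compute V^2 = 13^2 = 169
Step 3: Compute d^2 = 1^2 = 1
Step 4: F = 0.5 * 8.854e-6 * 55481 * 169 / 1
F = 41.509 uN


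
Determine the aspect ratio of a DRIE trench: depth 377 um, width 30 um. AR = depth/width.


Step 1: AR = depth / width
Step 2: AR = 377 / 30
AR = 12.6


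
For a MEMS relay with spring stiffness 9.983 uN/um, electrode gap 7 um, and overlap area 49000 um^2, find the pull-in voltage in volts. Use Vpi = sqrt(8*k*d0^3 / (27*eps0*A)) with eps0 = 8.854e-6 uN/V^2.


Step 1: Compute numerator: 8 * k * d0^3 = 8 * 9.983 * 7^3 = 27393.352
Step 2: Compute denominator: 27 * eps0 * A = 27 * 8.854e-6 * 49000 = 11.713842
Step 3: Vpi = sqrt(27393.352 / 11.713842)
Vpi = 48.36 V


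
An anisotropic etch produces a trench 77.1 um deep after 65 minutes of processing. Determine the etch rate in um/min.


Step 1: Etch rate = depth / time
Step 2: rate = 77.1 / 65
rate = 1.186 um/min


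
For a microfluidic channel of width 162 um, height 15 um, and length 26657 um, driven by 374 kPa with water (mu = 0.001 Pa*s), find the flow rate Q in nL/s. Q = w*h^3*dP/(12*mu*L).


Step 1: Convert all dimensions to SI (meters).
w = 162e-6 m, h = 15e-6 m, L = 26657e-6 m, dP = 374e3 Pa
Step 2: Q = w * h^3 * dP / (12 * mu * L)
Q = 162e-6 * (15e-6)^3 * 374e3 / (12 * 0.001 * 26657e-6) = 6.3924579e-10 m^3/s
Step 3: Convert Q from m^3/s to nL/s (1 m^3 = 1e12 nL, so multiply by 1e12).
Q = 639.246 nL/s


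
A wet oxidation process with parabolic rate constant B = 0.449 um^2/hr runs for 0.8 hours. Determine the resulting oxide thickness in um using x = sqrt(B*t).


Step 1: Compute B*t = 0.449 * 0.8 = 0.3592
Step 2: x = sqrt(0.3592)
x = 0.599 um


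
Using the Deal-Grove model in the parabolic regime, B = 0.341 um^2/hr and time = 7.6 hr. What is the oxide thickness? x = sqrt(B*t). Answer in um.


Step 1: Compute B*t = 0.341 * 7.6 = 2.5916
Step 2: x = sqrt(2.5916)
x = 1.61 um


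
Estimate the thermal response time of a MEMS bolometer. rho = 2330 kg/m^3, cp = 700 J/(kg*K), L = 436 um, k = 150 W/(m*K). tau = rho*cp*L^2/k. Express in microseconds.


Step 1: Convert L to m: L = 436e-6 m
Step 2: L^2 = (436e-6)^2 = 1.90096e-07 m^2
Step 3: tau = 2330 * 700 * 1.90096e-07 / 150 = 2.06697717e-03 s
Step 4: Convert to microseconds (multiply by 1e6).
tau = 2066.977 us
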